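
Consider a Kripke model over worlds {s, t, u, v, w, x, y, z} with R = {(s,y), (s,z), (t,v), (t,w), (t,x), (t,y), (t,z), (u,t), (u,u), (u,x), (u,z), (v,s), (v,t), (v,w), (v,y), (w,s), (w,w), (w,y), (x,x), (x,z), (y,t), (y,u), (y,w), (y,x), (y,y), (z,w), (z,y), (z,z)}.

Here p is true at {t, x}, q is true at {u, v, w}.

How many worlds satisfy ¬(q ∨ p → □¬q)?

4

s: q ∨ p → □¬q is T. ✗
t: q ∨ p → □¬q is F. ✓
u: q ∨ p → □¬q is F. ✓
v: q ∨ p → □¬q is F. ✓
w: q ∨ p → □¬q is F. ✓
x: q ∨ p → □¬q is T. ✗
y: q ∨ p → □¬q is T. ✗
z: q ∨ p → □¬q is T. ✗
Satisfying worlds: {t, u, v, w}.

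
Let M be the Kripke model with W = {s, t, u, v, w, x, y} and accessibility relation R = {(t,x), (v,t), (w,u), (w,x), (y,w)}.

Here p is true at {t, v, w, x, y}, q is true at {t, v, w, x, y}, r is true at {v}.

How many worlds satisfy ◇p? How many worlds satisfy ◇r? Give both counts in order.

For ◇p:
s: no successors, so ◇p fails. ✗
t: successors {x}; p there: x:T. ✓
u: no successors, so ◇p fails. ✗
v: successors {t}; p there: t:T. ✓
w: successors {u, x}; p there: u:F, x:T. ✓
x: no successors, so ◇p fails. ✗
y: successors {w}; p there: w:T. ✓
— 4 worlds.
For ◇r:
s: no successors, so ◇r fails. ✗
t: successors {x}; r there: x:F. ✗
u: no successors, so ◇r fails. ✗
v: successors {t}; r there: t:F. ✗
w: successors {u, x}; r there: u:F, x:F. ✗
x: no successors, so ◇r fails. ✗
y: successors {w}; r there: w:F. ✗
— 0 worlds.

4 and 0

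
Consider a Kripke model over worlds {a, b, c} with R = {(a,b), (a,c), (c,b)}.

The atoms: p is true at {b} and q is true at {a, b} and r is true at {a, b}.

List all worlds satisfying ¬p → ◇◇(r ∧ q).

{a, b}

a: ¬p is T, ◇◇(r ∧ q) is T. ✓
b: ¬p is F, ◇◇(r ∧ q) is F. ✓
c: ¬p is T, ◇◇(r ∧ q) is F. ✗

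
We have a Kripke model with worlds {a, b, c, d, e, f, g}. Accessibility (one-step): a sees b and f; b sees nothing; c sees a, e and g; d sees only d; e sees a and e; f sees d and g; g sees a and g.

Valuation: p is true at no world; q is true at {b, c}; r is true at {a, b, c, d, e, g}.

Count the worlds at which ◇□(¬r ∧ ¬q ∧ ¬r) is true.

a: successors {b, f}; □(¬r ∧ ¬q ∧ ¬r) there: b:T, f:F. ✓
b: no successors, so ◇□(¬r ∧ ¬q ∧ ¬r) fails. ✗
c: successors {a, e, g}; □(¬r ∧ ¬q ∧ ¬r) there: a:F, e:F, g:F. ✗
d: successors {d}; □(¬r ∧ ¬q ∧ ¬r) there: d:F. ✗
e: successors {a, e}; □(¬r ∧ ¬q ∧ ¬r) there: a:F, e:F. ✗
f: successors {d, g}; □(¬r ∧ ¬q ∧ ¬r) there: d:F, g:F. ✗
g: successors {a, g}; □(¬r ∧ ¬q ∧ ¬r) there: a:F, g:F. ✗
Satisfying worlds: {a}.

1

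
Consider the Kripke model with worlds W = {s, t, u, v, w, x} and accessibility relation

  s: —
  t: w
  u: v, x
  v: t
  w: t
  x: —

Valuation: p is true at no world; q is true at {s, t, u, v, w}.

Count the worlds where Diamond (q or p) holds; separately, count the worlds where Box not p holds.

4 and 6

For Diamond (q or p):
s: no successors, so Diamond (q or p) fails. ✗
t: successors {w}; q or p there: w:T. ✓
u: successors {v, x}; q or p there: v:T, x:F. ✓
v: successors {t}; q or p there: t:T. ✓
w: successors {t}; q or p there: t:T. ✓
x: no successors, so Diamond (q or p) fails. ✗
— 4 worlds.
For Box not p:
s: no successors, so Box not p holds vacuously. ✓
t: successors {w}; not p there: w:T. ✓
u: successors {v, x}; not p there: v:T, x:T. ✓
v: successors {t}; not p there: t:T. ✓
w: successors {t}; not p there: t:T. ✓
x: no successors, so Box not p holds vacuously. ✓
— 6 worlds.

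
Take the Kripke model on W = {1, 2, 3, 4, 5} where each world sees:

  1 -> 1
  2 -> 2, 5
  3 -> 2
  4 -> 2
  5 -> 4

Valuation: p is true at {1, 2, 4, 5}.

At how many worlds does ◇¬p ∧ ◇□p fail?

1: ◇¬p is F, ◇□p is T. ✗
2: ◇¬p is F, ◇□p is T. ✗
3: ◇¬p is F, ◇□p is T. ✗
4: ◇¬p is F, ◇□p is T. ✗
5: ◇¬p is F, ◇□p is T. ✗
Satisfying worlds: ∅.
So ◇¬p ∧ ◇□p fails at the other 5 worlds.

5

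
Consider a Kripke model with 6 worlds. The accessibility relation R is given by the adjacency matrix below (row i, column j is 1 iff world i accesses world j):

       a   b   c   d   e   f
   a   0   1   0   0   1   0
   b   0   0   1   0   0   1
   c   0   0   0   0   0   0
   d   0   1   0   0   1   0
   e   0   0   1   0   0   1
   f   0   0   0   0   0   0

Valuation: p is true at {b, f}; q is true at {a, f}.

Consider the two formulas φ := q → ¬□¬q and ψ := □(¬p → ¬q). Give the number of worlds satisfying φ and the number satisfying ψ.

For q → ¬□¬q:
a: q is T, ¬□¬q is F. ✗
b: q is F, ¬□¬q is T. ✓
c: q is F, ¬□¬q is F. ✓
d: q is F, ¬□¬q is F. ✓
e: q is F, ¬□¬q is T. ✓
f: q is T, ¬□¬q is F. ✗
— 4 worlds.
For □(¬p → ¬q):
a: successors {b, e}; ¬p → ¬q there: b:T, e:T. ✓
b: successors {c, f}; ¬p → ¬q there: c:T, f:T. ✓
c: no successors, so □(¬p → ¬q) holds vacuously. ✓
d: successors {b, e}; ¬p → ¬q there: b:T, e:T. ✓
e: successors {c, f}; ¬p → ¬q there: c:T, f:T. ✓
f: no successors, so □(¬p → ¬q) holds vacuously. ✓
— 6 worlds.

4 and 6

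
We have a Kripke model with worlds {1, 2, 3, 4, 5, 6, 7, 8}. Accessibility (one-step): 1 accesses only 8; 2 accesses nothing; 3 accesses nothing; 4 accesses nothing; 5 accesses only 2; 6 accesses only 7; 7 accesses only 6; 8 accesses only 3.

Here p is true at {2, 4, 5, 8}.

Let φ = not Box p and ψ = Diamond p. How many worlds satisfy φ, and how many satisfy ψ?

3 and 2

For not Box p:
1: Box p is T. ✗
2: Box p is T. ✗
3: Box p is T. ✗
4: Box p is T. ✗
5: Box p is T. ✗
6: Box p is F. ✓
7: Box p is F. ✓
8: Box p is F. ✓
— 3 worlds.
For Diamond p:
1: successors {8}; p there: 8:T. ✓
2: no successors, so Diamond p fails. ✗
3: no successors, so Diamond p fails. ✗
4: no successors, so Diamond p fails. ✗
5: successors {2}; p there: 2:T. ✓
6: successors {7}; p there: 7:F. ✗
7: successors {6}; p there: 6:F. ✗
8: successors {3}; p there: 3:F. ✗
— 2 worlds.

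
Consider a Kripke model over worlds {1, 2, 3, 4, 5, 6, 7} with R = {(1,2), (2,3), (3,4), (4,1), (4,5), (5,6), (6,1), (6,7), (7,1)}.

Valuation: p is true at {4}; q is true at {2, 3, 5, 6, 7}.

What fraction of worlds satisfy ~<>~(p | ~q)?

2/7

1: <>~(p | ~q) is T. ✗
2: <>~(p | ~q) is T. ✗
3: <>~(p | ~q) is F. ✓
4: <>~(p | ~q) is T. ✗
5: <>~(p | ~q) is T. ✗
6: <>~(p | ~q) is T. ✗
7: <>~(p | ~q) is F. ✓
That's 2 of 7 worlds, so 2/7.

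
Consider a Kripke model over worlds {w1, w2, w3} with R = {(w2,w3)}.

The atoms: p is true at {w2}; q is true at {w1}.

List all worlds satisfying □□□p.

w1: no successors, so □□□p holds vacuously. ✓
w2: successors {w3}; □□p there: w3:T. ✓
w3: no successors, so □□□p holds vacuously. ✓

{w1, w2, w3}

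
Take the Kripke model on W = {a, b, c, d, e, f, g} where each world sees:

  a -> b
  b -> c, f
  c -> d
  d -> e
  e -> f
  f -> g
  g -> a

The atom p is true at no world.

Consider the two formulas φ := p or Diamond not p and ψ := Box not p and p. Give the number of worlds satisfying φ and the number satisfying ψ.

For p or Diamond not p:
a: p is F, Diamond not p is T. ✓
b: p is F, Diamond not p is T. ✓
c: p is F, Diamond not p is T. ✓
d: p is F, Diamond not p is T. ✓
e: p is F, Diamond not p is T. ✓
f: p is F, Diamond not p is T. ✓
g: p is F, Diamond not p is T. ✓
— 7 worlds.
For Box not p and p:
a: Box not p is T, p is F. ✗
b: Box not p is T, p is F. ✗
c: Box not p is T, p is F. ✗
d: Box not p is T, p is F. ✗
e: Box not p is T, p is F. ✗
f: Box not p is T, p is F. ✗
g: Box not p is T, p is F. ✗
— 0 worlds.

7 and 0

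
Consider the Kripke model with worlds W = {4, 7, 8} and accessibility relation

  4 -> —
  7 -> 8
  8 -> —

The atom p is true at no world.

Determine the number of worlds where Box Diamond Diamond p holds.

2

4: no successors, so Box Diamond Diamond p holds vacuously. ✓
7: successors {8}; Diamond Diamond p there: 8:F. ✗
8: no successors, so Box Diamond Diamond p holds vacuously. ✓
Satisfying worlds: {4, 8}.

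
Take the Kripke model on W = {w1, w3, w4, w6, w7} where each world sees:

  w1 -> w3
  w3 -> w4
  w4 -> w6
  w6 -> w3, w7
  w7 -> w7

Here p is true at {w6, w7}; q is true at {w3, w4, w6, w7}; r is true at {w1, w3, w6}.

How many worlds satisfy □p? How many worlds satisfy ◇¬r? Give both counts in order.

For □p:
w1: successors {w3}; p there: w3:F. ✗
w3: successors {w4}; p there: w4:F. ✗
w4: successors {w6}; p there: w6:T. ✓
w6: successors {w3, w7}; p there: w3:F, w7:T. ✗
w7: successors {w7}; p there: w7:T. ✓
— 2 worlds.
For ◇¬r:
w1: successors {w3}; ¬r there: w3:F. ✗
w3: successors {w4}; ¬r there: w4:T. ✓
w4: successors {w6}; ¬r there: w6:F. ✗
w6: successors {w3, w7}; ¬r there: w3:F, w7:T. ✓
w7: successors {w7}; ¬r there: w7:T. ✓
— 3 worlds.

2 and 3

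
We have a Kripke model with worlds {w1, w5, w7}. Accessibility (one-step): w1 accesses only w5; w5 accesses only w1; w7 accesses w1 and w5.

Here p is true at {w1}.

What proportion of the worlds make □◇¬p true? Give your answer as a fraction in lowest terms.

w1: successors {w5}; ◇¬p there: w5:F. ✗
w5: successors {w1}; ◇¬p there: w1:T. ✓
w7: successors {w1, w5}; ◇¬p there: w1:T, w5:F. ✗
That's 1 of 3 worlds, so 1/3.

1/3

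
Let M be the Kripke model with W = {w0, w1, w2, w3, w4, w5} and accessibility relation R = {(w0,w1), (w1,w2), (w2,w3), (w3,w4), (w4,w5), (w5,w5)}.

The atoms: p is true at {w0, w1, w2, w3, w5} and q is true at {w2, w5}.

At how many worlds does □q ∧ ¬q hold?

w0: □q is F, ¬q is T. ✗
w1: □q is T, ¬q is T. ✓
w2: □q is F, ¬q is F. ✗
w3: □q is F, ¬q is T. ✗
w4: □q is T, ¬q is T. ✓
w5: □q is T, ¬q is F. ✗
Satisfying worlds: {w1, w4}.

2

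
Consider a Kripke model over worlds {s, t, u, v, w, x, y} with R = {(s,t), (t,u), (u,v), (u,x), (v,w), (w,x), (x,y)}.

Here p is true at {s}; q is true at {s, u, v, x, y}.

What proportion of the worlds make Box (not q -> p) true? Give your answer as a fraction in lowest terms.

s: successors {t}; not q -> p there: t:F. ✗
t: successors {u}; not q -> p there: u:T. ✓
u: successors {v, x}; not q -> p there: v:T, x:T. ✓
v: successors {w}; not q -> p there: w:F. ✗
w: successors {x}; not q -> p there: x:T. ✓
x: successors {y}; not q -> p there: y:T. ✓
y: no successors, so Box (not q -> p) holds vacuously. ✓
That's 5 of 7 worlds, so 5/7.

5/7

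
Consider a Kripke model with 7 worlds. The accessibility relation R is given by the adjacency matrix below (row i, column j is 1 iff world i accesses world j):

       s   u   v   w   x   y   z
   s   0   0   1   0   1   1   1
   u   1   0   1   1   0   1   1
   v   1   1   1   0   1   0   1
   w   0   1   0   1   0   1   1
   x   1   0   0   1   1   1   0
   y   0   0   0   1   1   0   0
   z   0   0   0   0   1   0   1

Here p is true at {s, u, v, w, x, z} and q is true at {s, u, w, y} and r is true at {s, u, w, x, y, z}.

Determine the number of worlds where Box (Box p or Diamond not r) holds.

0

s: successors {v, x, y, z}; Box p or Diamond not r there: v:T, x:F, y:T, z:T. ✗
u: successors {s, v, w, y, z}; Box p or Diamond not r there: s:T, v:T, w:F, y:T, z:T. ✗
v: successors {s, u, v, x, z}; Box p or Diamond not r there: s:T, u:T, v:T, x:F, z:T. ✗
w: successors {u, w, y, z}; Box p or Diamond not r there: u:T, w:F, y:T, z:T. ✗
x: successors {s, w, x, y}; Box p or Diamond not r there: s:T, w:F, x:F, y:T. ✗
y: successors {w, x}; Box p or Diamond not r there: w:F, x:F. ✗
z: successors {x, z}; Box p or Diamond not r there: x:F, z:T. ✗
Satisfying worlds: ∅.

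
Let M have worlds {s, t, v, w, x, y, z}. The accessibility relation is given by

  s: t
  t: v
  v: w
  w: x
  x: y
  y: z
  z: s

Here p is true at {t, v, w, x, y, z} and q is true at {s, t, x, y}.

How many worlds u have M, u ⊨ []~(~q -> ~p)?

3

s: successors {t}; ~(~q -> ~p) there: t:F. ✗
t: successors {v}; ~(~q -> ~p) there: v:T. ✓
v: successors {w}; ~(~q -> ~p) there: w:T. ✓
w: successors {x}; ~(~q -> ~p) there: x:F. ✗
x: successors {y}; ~(~q -> ~p) there: y:F. ✗
y: successors {z}; ~(~q -> ~p) there: z:T. ✓
z: successors {s}; ~(~q -> ~p) there: s:F. ✗
Satisfying worlds: {t, v, y}.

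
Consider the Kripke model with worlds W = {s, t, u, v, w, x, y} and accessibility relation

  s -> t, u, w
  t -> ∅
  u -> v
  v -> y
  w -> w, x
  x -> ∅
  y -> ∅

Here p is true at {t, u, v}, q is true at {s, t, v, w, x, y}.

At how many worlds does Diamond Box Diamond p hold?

s: successors {t, u, w}; Box Diamond p there: t:T, u:F, w:F. ✓
t: no successors, so Diamond Box Diamond p fails. ✗
u: successors {v}; Box Diamond p there: v:F. ✗
v: successors {y}; Box Diamond p there: y:T. ✓
w: successors {w, x}; Box Diamond p there: w:F, x:T. ✓
x: no successors, so Diamond Box Diamond p fails. ✗
y: no successors, so Diamond Box Diamond p fails. ✗
Satisfying worlds: {s, v, w}.

3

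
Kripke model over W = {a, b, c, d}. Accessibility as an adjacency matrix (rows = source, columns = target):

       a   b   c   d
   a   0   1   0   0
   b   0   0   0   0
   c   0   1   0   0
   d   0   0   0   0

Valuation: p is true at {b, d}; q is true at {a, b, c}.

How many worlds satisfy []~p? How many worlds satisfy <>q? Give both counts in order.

2 and 2

For []~p:
a: successors {b}; ~p there: b:F. ✗
b: no successors, so []~p holds vacuously. ✓
c: successors {b}; ~p there: b:F. ✗
d: no successors, so []~p holds vacuously. ✓
— 2 worlds.
For <>q:
a: successors {b}; q there: b:T. ✓
b: no successors, so <>q fails. ✗
c: successors {b}; q there: b:T. ✓
d: no successors, so <>q fails. ✗
— 2 worlds.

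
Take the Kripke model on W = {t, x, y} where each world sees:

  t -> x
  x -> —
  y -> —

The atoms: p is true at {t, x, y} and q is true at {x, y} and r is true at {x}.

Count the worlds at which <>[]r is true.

t: successors {x}; []r there: x:T. ✓
x: no successors, so <>[]r fails. ✗
y: no successors, so <>[]r fails. ✗
Satisfying worlds: {t}.

1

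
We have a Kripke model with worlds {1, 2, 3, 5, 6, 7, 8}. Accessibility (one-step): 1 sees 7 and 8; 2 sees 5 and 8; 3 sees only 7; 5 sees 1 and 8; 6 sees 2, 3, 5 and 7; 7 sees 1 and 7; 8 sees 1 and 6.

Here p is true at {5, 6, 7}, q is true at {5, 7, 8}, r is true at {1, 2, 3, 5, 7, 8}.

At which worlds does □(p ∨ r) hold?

1: successors {7, 8}; p ∨ r there: 7:T, 8:T. ✓
2: successors {5, 8}; p ∨ r there: 5:T, 8:T. ✓
3: successors {7}; p ∨ r there: 7:T. ✓
5: successors {1, 8}; p ∨ r there: 1:T, 8:T. ✓
6: successors {2, 3, 5, 7}; p ∨ r there: 2:T, 3:T, 5:T, 7:T. ✓
7: successors {1, 7}; p ∨ r there: 1:T, 7:T. ✓
8: successors {1, 6}; p ∨ r there: 1:T, 6:T. ✓

{1, 2, 3, 5, 6, 7, 8}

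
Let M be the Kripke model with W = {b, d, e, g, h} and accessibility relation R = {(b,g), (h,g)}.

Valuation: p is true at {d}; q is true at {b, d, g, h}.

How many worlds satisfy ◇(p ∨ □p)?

b: successors {g}; p ∨ □p there: g:T. ✓
d: no successors, so ◇(p ∨ □p) fails. ✗
e: no successors, so ◇(p ∨ □p) fails. ✗
g: no successors, so ◇(p ∨ □p) fails. ✗
h: successors {g}; p ∨ □p there: g:T. ✓
Satisfying worlds: {b, h}.

2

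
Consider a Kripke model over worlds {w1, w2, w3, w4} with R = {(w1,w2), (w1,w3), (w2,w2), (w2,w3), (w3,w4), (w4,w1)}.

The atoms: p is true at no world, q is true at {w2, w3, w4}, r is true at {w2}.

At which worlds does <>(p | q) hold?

w1: successors {w2, w3}; p | q there: w2:T, w3:T. ✓
w2: successors {w2, w3}; p | q there: w2:T, w3:T. ✓
w3: successors {w4}; p | q there: w4:T. ✓
w4: successors {w1}; p | q there: w1:F. ✗

{w1, w2, w3}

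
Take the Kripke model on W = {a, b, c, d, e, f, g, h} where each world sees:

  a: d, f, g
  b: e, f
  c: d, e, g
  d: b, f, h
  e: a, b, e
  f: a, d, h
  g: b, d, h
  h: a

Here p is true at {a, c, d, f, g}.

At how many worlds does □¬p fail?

a: successors {d, f, g}; ¬p there: d:F, f:F, g:F. ✗
b: successors {e, f}; ¬p there: e:T, f:F. ✗
c: successors {d, e, g}; ¬p there: d:F, e:T, g:F. ✗
d: successors {b, f, h}; ¬p there: b:T, f:F, h:T. ✗
e: successors {a, b, e}; ¬p there: a:F, b:T, e:T. ✗
f: successors {a, d, h}; ¬p there: a:F, d:F, h:T. ✗
g: successors {b, d, h}; ¬p there: b:T, d:F, h:T. ✗
h: successors {a}; ¬p there: a:F. ✗
Satisfying worlds: ∅.
So □¬p fails at the other 8 worlds.

8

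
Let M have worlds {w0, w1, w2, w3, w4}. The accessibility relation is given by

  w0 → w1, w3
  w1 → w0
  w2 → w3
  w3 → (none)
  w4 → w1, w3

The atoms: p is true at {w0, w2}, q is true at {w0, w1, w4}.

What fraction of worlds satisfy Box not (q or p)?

2/5

w0: successors {w1, w3}; not (q or p) there: w1:F, w3:T. ✗
w1: successors {w0}; not (q or p) there: w0:F. ✗
w2: successors {w3}; not (q or p) there: w3:T. ✓
w3: no successors, so Box not (q or p) holds vacuously. ✓
w4: successors {w1, w3}; not (q or p) there: w1:F, w3:T. ✗
That's 2 of 5 worlds, so 2/5.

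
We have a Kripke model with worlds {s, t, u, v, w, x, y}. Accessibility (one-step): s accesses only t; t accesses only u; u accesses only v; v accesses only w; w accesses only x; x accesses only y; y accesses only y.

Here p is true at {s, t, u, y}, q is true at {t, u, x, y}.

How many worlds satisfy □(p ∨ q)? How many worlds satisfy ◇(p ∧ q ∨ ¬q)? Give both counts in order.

5 and 6

For □(p ∨ q):
s: successors {t}; p ∨ q there: t:T. ✓
t: successors {u}; p ∨ q there: u:T. ✓
u: successors {v}; p ∨ q there: v:F. ✗
v: successors {w}; p ∨ q there: w:F. ✗
w: successors {x}; p ∨ q there: x:T. ✓
x: successors {y}; p ∨ q there: y:T. ✓
y: successors {y}; p ∨ q there: y:T. ✓
— 5 worlds.
For ◇(p ∧ q ∨ ¬q):
s: successors {t}; p ∧ q ∨ ¬q there: t:T. ✓
t: successors {u}; p ∧ q ∨ ¬q there: u:T. ✓
u: successors {v}; p ∧ q ∨ ¬q there: v:T. ✓
v: successors {w}; p ∧ q ∨ ¬q there: w:T. ✓
w: successors {x}; p ∧ q ∨ ¬q there: x:F. ✗
x: successors {y}; p ∧ q ∨ ¬q there: y:T. ✓
y: successors {y}; p ∧ q ∨ ¬q there: y:T. ✓
— 6 worlds.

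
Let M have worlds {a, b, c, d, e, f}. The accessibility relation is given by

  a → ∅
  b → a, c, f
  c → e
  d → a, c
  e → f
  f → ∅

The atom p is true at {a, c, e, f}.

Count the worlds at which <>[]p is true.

4

a: no successors, so <>[]p fails. ✗
b: successors {a, c, f}; []p there: a:T, c:T, f:T. ✓
c: successors {e}; []p there: e:T. ✓
d: successors {a, c}; []p there: a:T, c:T. ✓
e: successors {f}; []p there: f:T. ✓
f: no successors, so <>[]p fails. ✗
Satisfying worlds: {b, c, d, e}.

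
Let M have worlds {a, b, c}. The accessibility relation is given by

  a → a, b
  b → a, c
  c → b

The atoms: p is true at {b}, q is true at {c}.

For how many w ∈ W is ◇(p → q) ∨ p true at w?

a: ◇(p → q) is T, p is F. ✓
b: ◇(p → q) is T, p is T. ✓
c: ◇(p → q) is F, p is F. ✗
Satisfying worlds: {a, b}.

2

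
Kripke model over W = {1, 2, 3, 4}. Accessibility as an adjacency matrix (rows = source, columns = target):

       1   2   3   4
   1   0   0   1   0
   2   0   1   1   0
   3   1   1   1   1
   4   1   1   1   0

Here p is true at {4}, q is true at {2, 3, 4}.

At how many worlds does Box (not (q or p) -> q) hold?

1: successors {3}; not (q or p) -> q there: 3:T. ✓
2: successors {2, 3}; not (q or p) -> q there: 2:T, 3:T. ✓
3: successors {1, 2, 3, 4}; not (q or p) -> q there: 1:F, 2:T, 3:T, 4:T. ✗
4: successors {1, 2, 3}; not (q or p) -> q there: 1:F, 2:T, 3:T. ✗
Satisfying worlds: {1, 2}.

2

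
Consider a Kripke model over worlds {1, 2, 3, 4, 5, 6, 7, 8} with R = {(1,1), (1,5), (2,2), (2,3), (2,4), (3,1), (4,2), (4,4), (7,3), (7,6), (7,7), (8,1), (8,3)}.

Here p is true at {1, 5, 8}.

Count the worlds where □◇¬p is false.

1: successors {1, 5}; ◇¬p there: 1:F, 5:F. ✗
2: successors {2, 3, 4}; ◇¬p there: 2:T, 3:F, 4:T. ✗
3: successors {1}; ◇¬p there: 1:F. ✗
4: successors {2, 4}; ◇¬p there: 2:T, 4:T. ✓
5: no successors, so □◇¬p holds vacuously. ✓
6: no successors, so □◇¬p holds vacuously. ✓
7: successors {3, 6, 7}; ◇¬p there: 3:F, 6:F, 7:T. ✗
8: successors {1, 3}; ◇¬p there: 1:F, 3:F. ✗
Satisfying worlds: {4, 5, 6}.
So □◇¬p fails at the other 5 worlds.

5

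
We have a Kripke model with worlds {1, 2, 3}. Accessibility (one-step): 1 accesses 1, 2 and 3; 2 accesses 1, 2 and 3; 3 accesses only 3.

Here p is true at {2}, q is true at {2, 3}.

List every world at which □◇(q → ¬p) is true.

{1, 2, 3}

1: successors {1, 2, 3}; ◇(q → ¬p) there: 1:T, 2:T, 3:T. ✓
2: successors {1, 2, 3}; ◇(q → ¬p) there: 1:T, 2:T, 3:T. ✓
3: successors {3}; ◇(q → ¬p) there: 3:T. ✓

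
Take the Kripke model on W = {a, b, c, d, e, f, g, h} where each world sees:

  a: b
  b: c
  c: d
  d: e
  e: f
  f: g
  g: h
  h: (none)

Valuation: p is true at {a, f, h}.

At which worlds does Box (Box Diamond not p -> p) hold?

{c, e, f, g, h}

a: successors {b}; Box Diamond not p -> p there: b:F. ✗
b: successors {c}; Box Diamond not p -> p there: c:F. ✗
c: successors {d}; Box Diamond not p -> p there: d:T. ✓
d: successors {e}; Box Diamond not p -> p there: e:F. ✗
e: successors {f}; Box Diamond not p -> p there: f:T. ✓
f: successors {g}; Box Diamond not p -> p there: g:T. ✓
g: successors {h}; Box Diamond not p -> p there: h:T. ✓
h: no successors, so Box (Box Diamond not p -> p) holds vacuously. ✓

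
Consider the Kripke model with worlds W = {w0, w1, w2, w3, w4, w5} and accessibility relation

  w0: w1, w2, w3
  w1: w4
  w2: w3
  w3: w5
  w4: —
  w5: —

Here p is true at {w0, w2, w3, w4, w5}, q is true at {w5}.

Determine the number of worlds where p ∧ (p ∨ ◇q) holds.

w0: p is T, p ∨ ◇q is T. ✓
w1: p is F, p ∨ ◇q is F. ✗
w2: p is T, p ∨ ◇q is T. ✓
w3: p is T, p ∨ ◇q is T. ✓
w4: p is T, p ∨ ◇q is T. ✓
w5: p is T, p ∨ ◇q is T. ✓
Satisfying worlds: {w0, w2, w3, w4, w5}.

5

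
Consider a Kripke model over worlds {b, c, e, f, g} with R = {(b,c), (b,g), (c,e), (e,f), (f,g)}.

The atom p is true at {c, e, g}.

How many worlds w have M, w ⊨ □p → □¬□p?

3

b: □p is T, □¬□p is F. ✗
c: □p is T, □¬□p is T. ✓
e: □p is F, □¬□p is F. ✓
f: □p is T, □¬□p is F. ✗
g: □p is T, □¬□p is T. ✓
Satisfying worlds: {c, e, g}.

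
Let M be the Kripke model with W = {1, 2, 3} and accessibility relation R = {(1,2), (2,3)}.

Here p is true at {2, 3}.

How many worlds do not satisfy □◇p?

1: successors {2}; ◇p there: 2:T. ✓
2: successors {3}; ◇p there: 3:F. ✗
3: no successors, so □◇p holds vacuously. ✓
Satisfying worlds: {1, 3}.
So □◇p fails at the other 1 world.

1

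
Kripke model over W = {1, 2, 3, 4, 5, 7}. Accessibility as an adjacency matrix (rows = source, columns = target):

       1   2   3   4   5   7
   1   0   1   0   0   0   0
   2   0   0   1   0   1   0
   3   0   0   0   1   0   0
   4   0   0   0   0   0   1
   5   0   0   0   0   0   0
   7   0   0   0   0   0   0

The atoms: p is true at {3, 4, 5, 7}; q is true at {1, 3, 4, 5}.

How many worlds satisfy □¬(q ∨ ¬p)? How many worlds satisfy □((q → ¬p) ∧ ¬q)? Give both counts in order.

For □¬(q ∨ ¬p):
1: successors {2}; ¬(q ∨ ¬p) there: 2:F. ✗
2: successors {3, 5}; ¬(q ∨ ¬p) there: 3:F, 5:F. ✗
3: successors {4}; ¬(q ∨ ¬p) there: 4:F. ✗
4: successors {7}; ¬(q ∨ ¬p) there: 7:T. ✓
5: no successors, so □¬(q ∨ ¬p) holds vacuously. ✓
7: no successors, so □¬(q ∨ ¬p) holds vacuously. ✓
— 3 worlds.
For □((q → ¬p) ∧ ¬q):
1: successors {2}; (q → ¬p) ∧ ¬q there: 2:T. ✓
2: successors {3, 5}; (q → ¬p) ∧ ¬q there: 3:F, 5:F. ✗
3: successors {4}; (q → ¬p) ∧ ¬q there: 4:F. ✗
4: successors {7}; (q → ¬p) ∧ ¬q there: 7:T. ✓
5: no successors, so □((q → ¬p) ∧ ¬q) holds vacuously. ✓
7: no successors, so □((q → ¬p) ∧ ¬q) holds vacuously. ✓
— 4 worlds.

3 and 4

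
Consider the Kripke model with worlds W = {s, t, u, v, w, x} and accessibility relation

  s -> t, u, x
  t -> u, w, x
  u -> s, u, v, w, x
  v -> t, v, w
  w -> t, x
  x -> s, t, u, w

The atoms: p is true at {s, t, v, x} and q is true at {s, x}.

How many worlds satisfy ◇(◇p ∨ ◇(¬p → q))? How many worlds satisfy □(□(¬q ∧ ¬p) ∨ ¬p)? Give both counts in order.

For ◇(◇p ∨ ◇(¬p → q)):
s: successors {t, u, x}; ◇p ∨ ◇(¬p → q) there: t:T, u:T, x:T. ✓
t: successors {u, w, x}; ◇p ∨ ◇(¬p → q) there: u:T, w:T, x:T. ✓
u: successors {s, u, v, w, x}; ◇p ∨ ◇(¬p → q) there: s:T, u:T, v:T, w:T, x:T. ✓
v: successors {t, v, w}; ◇p ∨ ◇(¬p → q) there: t:T, v:T, w:T. ✓
w: successors {t, x}; ◇p ∨ ◇(¬p → q) there: t:T, x:T. ✓
x: successors {s, t, u, w}; ◇p ∨ ◇(¬p → q) there: s:T, t:T, u:T, w:T. ✓
— 6 worlds.
For □(□(¬q ∧ ¬p) ∨ ¬p):
s: successors {t, u, x}; □(¬q ∧ ¬p) ∨ ¬p there: t:F, u:T, x:F. ✗
t: successors {u, w, x}; □(¬q ∧ ¬p) ∨ ¬p there: u:T, w:T, x:F. ✗
u: successors {s, u, v, w, x}; □(¬q ∧ ¬p) ∨ ¬p there: s:F, u:T, v:F, w:T, x:F. ✗
v: successors {t, v, w}; □(¬q ∧ ¬p) ∨ ¬p there: t:F, v:F, w:T. ✗
w: successors {t, x}; □(¬q ∧ ¬p) ∨ ¬p there: t:F, x:F. ✗
x: successors {s, t, u, w}; □(¬q ∧ ¬p) ∨ ¬p there: s:F, t:F, u:T, w:T. ✗
— 0 worlds.

6 and 0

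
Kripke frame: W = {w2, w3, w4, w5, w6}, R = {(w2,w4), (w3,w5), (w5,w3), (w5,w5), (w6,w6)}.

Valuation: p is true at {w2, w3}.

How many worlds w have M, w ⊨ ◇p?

w2: successors {w4}; p there: w4:F. ✗
w3: successors {w5}; p there: w5:F. ✗
w4: no successors, so ◇p fails. ✗
w5: successors {w3, w5}; p there: w3:T, w5:F. ✓
w6: successors {w6}; p there: w6:F. ✗
Satisfying worlds: {w5}.

1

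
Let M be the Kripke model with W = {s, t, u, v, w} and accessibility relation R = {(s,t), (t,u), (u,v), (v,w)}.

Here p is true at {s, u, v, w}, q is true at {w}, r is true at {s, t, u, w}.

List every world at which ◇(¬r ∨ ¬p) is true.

{s, u}

s: successors {t}; ¬r ∨ ¬p there: t:T. ✓
t: successors {u}; ¬r ∨ ¬p there: u:F. ✗
u: successors {v}; ¬r ∨ ¬p there: v:T. ✓
v: successors {w}; ¬r ∨ ¬p there: w:F. ✗
w: no successors, so ◇(¬r ∨ ¬p) fails. ✗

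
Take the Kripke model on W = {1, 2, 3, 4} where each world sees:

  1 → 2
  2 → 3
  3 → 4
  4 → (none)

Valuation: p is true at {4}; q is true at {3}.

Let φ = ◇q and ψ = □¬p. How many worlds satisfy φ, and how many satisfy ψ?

1 and 3

For ◇q:
1: successors {2}; q there: 2:F. ✗
2: successors {3}; q there: 3:T. ✓
3: successors {4}; q there: 4:F. ✗
4: no successors, so ◇q fails. ✗
— 1 world.
For □¬p:
1: successors {2}; ¬p there: 2:T. ✓
2: successors {3}; ¬p there: 3:T. ✓
3: successors {4}; ¬p there: 4:F. ✗
4: no successors, so □¬p holds vacuously. ✓
— 3 worlds.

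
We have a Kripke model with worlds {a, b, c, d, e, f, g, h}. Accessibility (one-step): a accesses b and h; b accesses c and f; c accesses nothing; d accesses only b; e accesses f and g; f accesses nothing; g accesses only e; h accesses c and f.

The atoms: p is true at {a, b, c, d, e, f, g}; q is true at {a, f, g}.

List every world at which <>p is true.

{a, b, d, e, g, h}

a: successors {b, h}; p there: b:T, h:F. ✓
b: successors {c, f}; p there: c:T, f:T. ✓
c: no successors, so <>p fails. ✗
d: successors {b}; p there: b:T. ✓
e: successors {f, g}; p there: f:T, g:T. ✓
f: no successors, so <>p fails. ✗
g: successors {e}; p there: e:T. ✓
h: successors {c, f}; p there: c:T, f:T. ✓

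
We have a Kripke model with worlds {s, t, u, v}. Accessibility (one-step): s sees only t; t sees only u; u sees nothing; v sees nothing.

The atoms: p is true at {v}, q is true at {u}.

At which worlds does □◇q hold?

{s, u, v}

s: successors {t}; ◇q there: t:T. ✓
t: successors {u}; ◇q there: u:F. ✗
u: no successors, so □◇q holds vacuously. ✓
v: no successors, so □◇q holds vacuously. ✓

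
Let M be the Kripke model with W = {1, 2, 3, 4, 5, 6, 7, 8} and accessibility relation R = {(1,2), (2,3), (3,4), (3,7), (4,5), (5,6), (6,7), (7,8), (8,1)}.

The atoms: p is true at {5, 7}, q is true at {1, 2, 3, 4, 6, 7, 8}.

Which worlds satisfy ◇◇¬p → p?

{5, 7}

1: ◇◇¬p is T, p is F. ✗
2: ◇◇¬p is T, p is F. ✗
3: ◇◇¬p is T, p is F. ✗
4: ◇◇¬p is T, p is F. ✗
5: ◇◇¬p is F, p is T. ✓
6: ◇◇¬p is T, p is F. ✗
7: ◇◇¬p is T, p is T. ✓
8: ◇◇¬p is T, p is F. ✗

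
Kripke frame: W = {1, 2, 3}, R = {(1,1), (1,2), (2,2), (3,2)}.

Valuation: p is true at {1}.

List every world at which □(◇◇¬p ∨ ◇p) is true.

{1, 2, 3}

1: successors {1, 2}; ◇◇¬p ∨ ◇p there: 1:T, 2:T. ✓
2: successors {2}; ◇◇¬p ∨ ◇p there: 2:T. ✓
3: successors {2}; ◇◇¬p ∨ ◇p there: 2:T. ✓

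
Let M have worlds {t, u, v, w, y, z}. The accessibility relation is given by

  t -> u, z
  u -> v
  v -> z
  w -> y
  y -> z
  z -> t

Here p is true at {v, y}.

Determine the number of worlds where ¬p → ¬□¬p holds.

t: ¬p is T, ¬□¬p is F. ✗
u: ¬p is T, ¬□¬p is T. ✓
v: ¬p is F, ¬□¬p is F. ✓
w: ¬p is T, ¬□¬p is T. ✓
y: ¬p is F, ¬□¬p is F. ✓
z: ¬p is T, ¬□¬p is F. ✗
Satisfying worlds: {u, v, w, y}.

4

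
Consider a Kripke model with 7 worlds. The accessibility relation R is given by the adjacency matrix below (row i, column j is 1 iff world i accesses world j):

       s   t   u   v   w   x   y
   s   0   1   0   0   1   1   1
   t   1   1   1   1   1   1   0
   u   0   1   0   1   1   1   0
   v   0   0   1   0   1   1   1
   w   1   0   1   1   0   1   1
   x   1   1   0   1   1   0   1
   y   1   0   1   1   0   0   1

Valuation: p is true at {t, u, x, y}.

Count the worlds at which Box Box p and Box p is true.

0

s: Box Box p is F, Box p is F. ✗
t: Box Box p is F, Box p is F. ✗
u: Box Box p is F, Box p is F. ✗
v: Box Box p is F, Box p is F. ✗
w: Box Box p is F, Box p is F. ✗
x: Box Box p is F, Box p is F. ✗
y: Box Box p is F, Box p is F. ✗
Satisfying worlds: ∅.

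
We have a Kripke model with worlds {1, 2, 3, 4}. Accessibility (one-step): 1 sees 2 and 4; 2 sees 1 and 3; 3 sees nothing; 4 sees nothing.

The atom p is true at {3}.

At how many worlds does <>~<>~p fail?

2

1: successors {2, 4}; ~<>~p there: 2:F, 4:T. ✓
2: successors {1, 3}; ~<>~p there: 1:F, 3:T. ✓
3: no successors, so <>~<>~p fails. ✗
4: no successors, so <>~<>~p fails. ✗
Satisfying worlds: {1, 2}.
So <>~<>~p fails at the other 2 worlds.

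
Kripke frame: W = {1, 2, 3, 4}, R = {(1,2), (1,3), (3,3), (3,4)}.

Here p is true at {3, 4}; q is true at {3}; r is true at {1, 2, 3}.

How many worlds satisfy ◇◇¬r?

2

1: successors {2, 3}; ◇¬r there: 2:F, 3:T. ✓
2: no successors, so ◇◇¬r fails. ✗
3: successors {3, 4}; ◇¬r there: 3:T, 4:F. ✓
4: no successors, so ◇◇¬r fails. ✗
Satisfying worlds: {1, 3}.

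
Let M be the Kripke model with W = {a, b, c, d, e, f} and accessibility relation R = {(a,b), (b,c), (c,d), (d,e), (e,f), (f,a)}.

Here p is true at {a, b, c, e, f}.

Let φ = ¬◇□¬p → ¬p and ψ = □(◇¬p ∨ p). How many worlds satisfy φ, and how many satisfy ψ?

For ¬◇□¬p → ¬p:
a: ¬◇□¬p is T, ¬p is F. ✗
b: ¬◇□¬p is F, ¬p is F. ✓
c: ¬◇□¬p is T, ¬p is F. ✗
d: ¬◇□¬p is T, ¬p is T. ✓
e: ¬◇□¬p is T, ¬p is F. ✗
f: ¬◇□¬p is T, ¬p is F. ✗
— 2 worlds.
For □(◇¬p ∨ p):
a: successors {b}; ◇¬p ∨ p there: b:T. ✓
b: successors {c}; ◇¬p ∨ p there: c:T. ✓
c: successors {d}; ◇¬p ∨ p there: d:F. ✗
d: successors {e}; ◇¬p ∨ p there: e:T. ✓
e: successors {f}; ◇¬p ∨ p there: f:T. ✓
f: successors {a}; ◇¬p ∨ p there: a:T. ✓
— 5 worlds.

2 and 5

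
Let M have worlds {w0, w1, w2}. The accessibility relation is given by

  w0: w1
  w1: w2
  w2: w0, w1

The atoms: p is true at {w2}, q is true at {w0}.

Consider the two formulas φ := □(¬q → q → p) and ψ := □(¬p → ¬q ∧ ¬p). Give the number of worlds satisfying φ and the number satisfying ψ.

3 and 2

For □(¬q → q → p):
w0: successors {w1}; ¬q → q → p there: w1:T. ✓
w1: successors {w2}; ¬q → q → p there: w2:T. ✓
w2: successors {w0, w1}; ¬q → q → p there: w0:T, w1:T. ✓
— 3 worlds.
For □(¬p → ¬q ∧ ¬p):
w0: successors {w1}; ¬p → ¬q ∧ ¬p there: w1:T. ✓
w1: successors {w2}; ¬p → ¬q ∧ ¬p there: w2:T. ✓
w2: successors {w0, w1}; ¬p → ¬q ∧ ¬p there: w0:F, w1:T. ✗
— 2 worlds.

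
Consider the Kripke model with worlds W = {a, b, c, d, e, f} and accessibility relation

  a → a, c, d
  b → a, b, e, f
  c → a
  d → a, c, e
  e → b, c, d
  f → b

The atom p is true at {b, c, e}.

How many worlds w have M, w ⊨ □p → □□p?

5

a: □p is F, □□p is F. ✓
b: □p is F, □□p is F. ✓
c: □p is F, □□p is F. ✓
d: □p is F, □□p is F. ✓
e: □p is F, □□p is F. ✓
f: □p is T, □□p is F. ✗
Satisfying worlds: {a, b, c, d, e}.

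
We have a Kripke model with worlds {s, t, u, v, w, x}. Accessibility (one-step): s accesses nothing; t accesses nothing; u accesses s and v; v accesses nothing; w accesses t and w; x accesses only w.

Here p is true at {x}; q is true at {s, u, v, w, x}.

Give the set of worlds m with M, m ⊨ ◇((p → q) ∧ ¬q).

s: no successors, so ◇((p → q) ∧ ¬q) fails. ✗
t: no successors, so ◇((p → q) ∧ ¬q) fails. ✗
u: successors {s, v}; (p → q) ∧ ¬q there: s:F, v:F. ✗
v: no successors, so ◇((p → q) ∧ ¬q) fails. ✗
w: successors {t, w}; (p → q) ∧ ¬q there: t:T, w:F. ✓
x: successors {w}; (p → q) ∧ ¬q there: w:F. ✗

{w}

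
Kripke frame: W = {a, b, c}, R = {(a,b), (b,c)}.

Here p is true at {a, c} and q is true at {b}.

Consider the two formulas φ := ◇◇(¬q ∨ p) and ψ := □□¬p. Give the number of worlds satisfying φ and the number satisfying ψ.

For ◇◇(¬q ∨ p):
a: successors {b}; ◇(¬q ∨ p) there: b:T. ✓
b: successors {c}; ◇(¬q ∨ p) there: c:F. ✗
c: no successors, so ◇◇(¬q ∨ p) fails. ✗
— 1 world.
For □□¬p:
a: successors {b}; □¬p there: b:F. ✗
b: successors {c}; □¬p there: c:T. ✓
c: no successors, so □□¬p holds vacuously. ✓
— 2 worlds.

1 and 2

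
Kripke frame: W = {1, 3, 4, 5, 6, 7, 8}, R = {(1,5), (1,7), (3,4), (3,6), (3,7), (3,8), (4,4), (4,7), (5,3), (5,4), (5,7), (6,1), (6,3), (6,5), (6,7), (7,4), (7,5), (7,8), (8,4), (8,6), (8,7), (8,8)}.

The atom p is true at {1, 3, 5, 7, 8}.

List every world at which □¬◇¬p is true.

1: successors {5, 7}; ¬◇¬p there: 5:F, 7:F. ✗
3: successors {4, 6, 7, 8}; ¬◇¬p there: 4:F, 6:T, 7:F, 8:F. ✗
4: successors {4, 7}; ¬◇¬p there: 4:F, 7:F. ✗
5: successors {3, 4, 7}; ¬◇¬p there: 3:F, 4:F, 7:F. ✗
6: successors {1, 3, 5, 7}; ¬◇¬p there: 1:T, 3:F, 5:F, 7:F. ✗
7: successors {4, 5, 8}; ¬◇¬p there: 4:F, 5:F, 8:F. ✗
8: successors {4, 6, 7, 8}; ¬◇¬p there: 4:F, 6:T, 7:F, 8:F. ✗

∅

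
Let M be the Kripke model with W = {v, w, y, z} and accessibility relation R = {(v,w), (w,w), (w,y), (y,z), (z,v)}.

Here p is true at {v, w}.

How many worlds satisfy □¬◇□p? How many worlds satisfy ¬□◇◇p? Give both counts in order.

2 and 0

For □¬◇□p:
v: successors {w}; ¬◇□p there: w:T. ✓
w: successors {w, y}; ¬◇□p there: w:T, y:F. ✗
y: successors {z}; ¬◇□p there: z:F. ✗
z: successors {v}; ¬◇□p there: v:T. ✓
— 2 worlds.
For ¬□◇◇p:
v: □◇◇p is T. ✗
w: □◇◇p is T. ✗
y: □◇◇p is T. ✗
z: □◇◇p is T. ✗
— 0 worlds.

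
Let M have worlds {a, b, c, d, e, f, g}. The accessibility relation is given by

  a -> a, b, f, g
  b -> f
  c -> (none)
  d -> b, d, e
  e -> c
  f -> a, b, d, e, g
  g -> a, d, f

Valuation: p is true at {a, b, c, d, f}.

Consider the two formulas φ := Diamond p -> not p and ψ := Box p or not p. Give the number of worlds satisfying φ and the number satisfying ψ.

For Diamond p -> not p:
a: Diamond p is T, not p is F. ✗
b: Diamond p is T, not p is F. ✗
c: Diamond p is F, not p is F. ✓
d: Diamond p is T, not p is F. ✗
e: Diamond p is T, not p is T. ✓
f: Diamond p is T, not p is F. ✗
g: Diamond p is T, not p is T. ✓
— 3 worlds.
For Box p or not p:
a: Box p is F, not p is F. ✗
b: Box p is T, not p is F. ✓
c: Box p is T, not p is F. ✓
d: Box p is F, not p is F. ✗
e: Box p is T, not p is T. ✓
f: Box p is F, not p is F. ✗
g: Box p is T, not p is T. ✓
— 4 worlds.

3 and 4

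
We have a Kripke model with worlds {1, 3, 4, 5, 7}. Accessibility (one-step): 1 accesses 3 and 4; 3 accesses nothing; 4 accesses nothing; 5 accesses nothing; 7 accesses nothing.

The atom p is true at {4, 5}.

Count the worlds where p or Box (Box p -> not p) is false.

1: p is F, Box (Box p -> not p) is F. ✗
3: p is F, Box (Box p -> not p) is T. ✓
4: p is T, Box (Box p -> not p) is T. ✓
5: p is T, Box (Box p -> not p) is T. ✓
7: p is F, Box (Box p -> not p) is T. ✓
Satisfying worlds: {3, 4, 5, 7}.
So p or Box (Box p -> not p) fails at the other 1 world.

1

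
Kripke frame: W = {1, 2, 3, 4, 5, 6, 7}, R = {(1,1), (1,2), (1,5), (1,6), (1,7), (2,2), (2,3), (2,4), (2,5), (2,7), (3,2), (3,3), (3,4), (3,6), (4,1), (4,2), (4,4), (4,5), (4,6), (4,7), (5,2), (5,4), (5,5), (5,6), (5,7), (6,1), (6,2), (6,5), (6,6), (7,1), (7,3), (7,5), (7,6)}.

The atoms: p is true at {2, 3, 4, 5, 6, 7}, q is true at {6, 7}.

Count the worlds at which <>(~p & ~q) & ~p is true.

1

1: <>(~p & ~q) is T, ~p is T. ✓
2: <>(~p & ~q) is F, ~p is F. ✗
3: <>(~p & ~q) is F, ~p is F. ✗
4: <>(~p & ~q) is T, ~p is F. ✗
5: <>(~p & ~q) is F, ~p is F. ✗
6: <>(~p & ~q) is T, ~p is F. ✗
7: <>(~p & ~q) is T, ~p is F. ✗
Satisfying worlds: {1}.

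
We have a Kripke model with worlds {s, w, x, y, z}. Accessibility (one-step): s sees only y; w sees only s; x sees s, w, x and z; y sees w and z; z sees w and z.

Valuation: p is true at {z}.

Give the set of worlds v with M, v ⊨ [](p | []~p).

{w, y, z}

s: successors {y}; p | []~p there: y:F. ✗
w: successors {s}; p | []~p there: s:T. ✓
x: successors {s, w, x, z}; p | []~p there: s:T, w:T, x:F, z:T. ✗
y: successors {w, z}; p | []~p there: w:T, z:T. ✓
z: successors {w, z}; p | []~p there: w:T, z:T. ✓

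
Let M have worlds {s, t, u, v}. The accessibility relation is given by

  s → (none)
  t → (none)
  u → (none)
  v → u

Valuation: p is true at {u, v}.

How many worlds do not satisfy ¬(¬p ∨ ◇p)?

s: ¬p ∨ ◇p is T. ✗
t: ¬p ∨ ◇p is T. ✗
u: ¬p ∨ ◇p is F. ✓
v: ¬p ∨ ◇p is T. ✗
Satisfying worlds: {u}.
So ¬(¬p ∨ ◇p) fails at the other 3 worlds.

3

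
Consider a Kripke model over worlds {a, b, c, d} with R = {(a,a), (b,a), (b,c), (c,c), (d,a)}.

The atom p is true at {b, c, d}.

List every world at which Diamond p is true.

{b, c}

a: successors {a}; p there: a:F. ✗
b: successors {a, c}; p there: a:F, c:T. ✓
c: successors {c}; p there: c:T. ✓
d: successors {a}; p there: a:F. ✗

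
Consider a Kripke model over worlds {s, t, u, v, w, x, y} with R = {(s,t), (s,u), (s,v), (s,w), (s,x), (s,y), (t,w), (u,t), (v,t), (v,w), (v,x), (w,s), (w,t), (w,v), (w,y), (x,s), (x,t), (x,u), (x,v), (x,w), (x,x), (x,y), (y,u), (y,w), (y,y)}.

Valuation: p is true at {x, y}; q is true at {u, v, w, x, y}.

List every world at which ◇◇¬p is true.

{s, t, u, v, w, x, y}

s: successors {t, u, v, w, x, y}; ◇¬p there: t:T, u:T, v:T, w:T, x:T, y:T. ✓
t: successors {w}; ◇¬p there: w:T. ✓
u: successors {t}; ◇¬p there: t:T. ✓
v: successors {t, w, x}; ◇¬p there: t:T, w:T, x:T. ✓
w: successors {s, t, v, y}; ◇¬p there: s:T, t:T, v:T, y:T. ✓
x: successors {s, t, u, v, w, x, y}; ◇¬p there: s:T, t:T, u:T, v:T, w:T, x:T, y:T. ✓
y: successors {u, w, y}; ◇¬p there: u:T, w:T, y:T. ✓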